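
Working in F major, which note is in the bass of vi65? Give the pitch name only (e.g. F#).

F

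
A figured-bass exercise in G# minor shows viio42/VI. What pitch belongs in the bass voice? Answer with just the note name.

C

The applied chord viio42/VI is rooted on D#: D#-F#-A-C.
The figure 42 means third inversion — the seventh is in the bass.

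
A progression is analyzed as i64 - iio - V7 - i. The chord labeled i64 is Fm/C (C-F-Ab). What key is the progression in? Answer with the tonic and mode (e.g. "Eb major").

F minor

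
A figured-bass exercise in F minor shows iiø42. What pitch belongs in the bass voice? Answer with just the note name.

iiø in F minor has root G; the chord is G-Bb-Db-F.
The figure 42 means third inversion — the seventh is in the bass.

F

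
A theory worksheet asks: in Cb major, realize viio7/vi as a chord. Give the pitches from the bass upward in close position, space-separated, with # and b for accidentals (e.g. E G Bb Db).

G Bb Db Fb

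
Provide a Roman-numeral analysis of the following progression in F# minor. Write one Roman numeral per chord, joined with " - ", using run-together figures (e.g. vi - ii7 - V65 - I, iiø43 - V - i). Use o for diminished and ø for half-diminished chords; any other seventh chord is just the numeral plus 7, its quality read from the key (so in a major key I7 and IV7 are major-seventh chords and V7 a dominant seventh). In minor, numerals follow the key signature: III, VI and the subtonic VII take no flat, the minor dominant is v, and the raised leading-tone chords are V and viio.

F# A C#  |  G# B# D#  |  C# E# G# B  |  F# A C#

i - V/V - V7 - i

F#-A-C# has root F#, degree 1 in F# minor, so i.
G#-B#-D#: a major triad on G#, the applied dominant of V → V/V.
C#-E#-G#-B has root C#, degree 5 in F# minor, so V7.
F#-A-C# has root F#, degree 1 in F# minor, so i.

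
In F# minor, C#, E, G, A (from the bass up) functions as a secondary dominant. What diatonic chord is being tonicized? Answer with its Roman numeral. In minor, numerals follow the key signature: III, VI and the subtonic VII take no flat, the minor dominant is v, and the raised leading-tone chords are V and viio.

The chord is a dominant seventh chord on A.
A dominant resolves down a perfect fifth: A → D. In F# minor, D is scale degree 6, i.e. VI.

VI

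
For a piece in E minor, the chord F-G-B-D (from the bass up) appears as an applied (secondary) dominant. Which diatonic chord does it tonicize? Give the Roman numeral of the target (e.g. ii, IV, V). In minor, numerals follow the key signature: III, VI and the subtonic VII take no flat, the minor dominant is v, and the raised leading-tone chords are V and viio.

VI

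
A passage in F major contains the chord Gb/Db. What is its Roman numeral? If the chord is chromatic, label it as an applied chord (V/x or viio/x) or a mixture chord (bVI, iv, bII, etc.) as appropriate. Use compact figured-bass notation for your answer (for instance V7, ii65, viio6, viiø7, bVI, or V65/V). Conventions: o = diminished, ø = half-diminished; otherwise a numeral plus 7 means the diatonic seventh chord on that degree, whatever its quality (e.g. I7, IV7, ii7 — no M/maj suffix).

bII64

The pitches Gb-Bb-Db form a major triad rooted on Gb.
Gb is the lowered second degree of F major (diatonic 2 would be G). This is the Neapolitan chord — a major triad on the lowered second degree.
With Db in the bass the chord is in second inversion, so the figured bass is 64.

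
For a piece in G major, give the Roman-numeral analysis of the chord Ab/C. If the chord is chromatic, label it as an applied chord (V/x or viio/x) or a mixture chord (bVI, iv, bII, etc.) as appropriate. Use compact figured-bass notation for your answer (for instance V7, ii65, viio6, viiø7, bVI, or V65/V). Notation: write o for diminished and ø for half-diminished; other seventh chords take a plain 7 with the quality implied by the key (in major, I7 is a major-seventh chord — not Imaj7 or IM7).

bII6

The pitches Ab-C-Eb form a major triad rooted on Ab.
Ab is the lowered second degree of G major (diatonic 2 would be A). This is the Neapolitan sixth — a major triad on the lowered second degree, here in its customary first inversion.
With C in the bass the chord is in first inversion, so the figured bass is 6.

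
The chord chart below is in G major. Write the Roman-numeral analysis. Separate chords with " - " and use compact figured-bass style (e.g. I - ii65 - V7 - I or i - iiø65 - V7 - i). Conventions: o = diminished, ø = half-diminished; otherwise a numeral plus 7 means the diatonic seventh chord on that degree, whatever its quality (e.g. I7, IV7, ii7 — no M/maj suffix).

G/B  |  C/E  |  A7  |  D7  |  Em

I6 - IV6 - V7/V - V7 - vi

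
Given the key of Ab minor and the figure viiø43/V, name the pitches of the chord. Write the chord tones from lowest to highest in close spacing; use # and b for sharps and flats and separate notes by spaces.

Ab C D F

The slash marks an applied leading-tone chord: viio of V. In Ab minor, V is Eb, so the leading tone to it is D, a half step below.
Building a half-diminished seventh chord on D gives D-F-Ab-C.
The figured bass 43 indicates second inversion, placing the fifth (Ab) in the bass: Ab-C-D-F.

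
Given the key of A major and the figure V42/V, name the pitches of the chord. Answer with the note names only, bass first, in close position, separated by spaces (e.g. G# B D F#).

V42/V is a secondary dominant — the dominant seventh of V. V in A major is E, so the applied chord's root is B, a perfect fifth above.
Building a dominant seventh chord on B gives B-D#-F#-A.
The figured bass 42 indicates third inversion, placing the seventh (A) in the bass: A-B-D#-F#.

A B D# F#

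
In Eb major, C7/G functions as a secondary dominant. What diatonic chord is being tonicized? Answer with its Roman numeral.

The chord is a dominant seventh chord on C.
A dominant resolves down a perfect fifth: C → F. In Eb major, F is scale degree 2, i.e. ii.

ii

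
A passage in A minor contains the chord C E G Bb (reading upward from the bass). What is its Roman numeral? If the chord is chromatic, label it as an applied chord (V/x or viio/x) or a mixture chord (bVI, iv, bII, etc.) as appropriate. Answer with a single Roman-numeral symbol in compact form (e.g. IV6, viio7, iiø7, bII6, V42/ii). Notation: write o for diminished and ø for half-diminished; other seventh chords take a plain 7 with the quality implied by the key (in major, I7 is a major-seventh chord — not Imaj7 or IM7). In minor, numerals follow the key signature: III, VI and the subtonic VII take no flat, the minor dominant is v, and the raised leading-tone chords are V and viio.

V7/VI

The pitches C-E-G-Bb form a dominant seventh chord rooted on C.
C is not a diatonic chord root with this quality in A minor, but it lies a perfect fifth above F (VI), so the chord functions as an applied dominant of VI.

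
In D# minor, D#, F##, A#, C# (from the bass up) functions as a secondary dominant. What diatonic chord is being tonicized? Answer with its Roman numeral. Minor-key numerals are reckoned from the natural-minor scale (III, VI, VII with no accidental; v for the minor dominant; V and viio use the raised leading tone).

The chord is a dominant seventh chord on D#.
A dominant resolves down a perfect fifth: D# → G#. In D# minor, G# is scale degree 4, i.e. iv.

iv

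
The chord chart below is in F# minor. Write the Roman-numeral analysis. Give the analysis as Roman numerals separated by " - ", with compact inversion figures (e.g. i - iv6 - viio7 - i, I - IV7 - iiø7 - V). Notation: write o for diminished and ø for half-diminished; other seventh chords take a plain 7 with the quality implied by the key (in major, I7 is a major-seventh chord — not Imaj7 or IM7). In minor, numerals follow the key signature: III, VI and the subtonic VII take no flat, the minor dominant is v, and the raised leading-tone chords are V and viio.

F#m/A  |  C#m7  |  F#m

F#m/A: root F# is the tonic; minor triad there is i6.
C#m7: root C# is the dominant; minor seventh chord there is v7.
F#m has root F#, degree 1 in F# minor, so i.

i6 - v7 - i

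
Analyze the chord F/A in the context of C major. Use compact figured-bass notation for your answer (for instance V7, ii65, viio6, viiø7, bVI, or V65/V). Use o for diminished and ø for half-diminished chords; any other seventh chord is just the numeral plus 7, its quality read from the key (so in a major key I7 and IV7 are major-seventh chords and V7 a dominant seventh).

The pitches F-A-C form a major triad rooted on F.
In C major, F is the subdominant; the diatonic major triad there is IV.
With A in the bass the chord is in first inversion, so the figured bass is 6.

IV6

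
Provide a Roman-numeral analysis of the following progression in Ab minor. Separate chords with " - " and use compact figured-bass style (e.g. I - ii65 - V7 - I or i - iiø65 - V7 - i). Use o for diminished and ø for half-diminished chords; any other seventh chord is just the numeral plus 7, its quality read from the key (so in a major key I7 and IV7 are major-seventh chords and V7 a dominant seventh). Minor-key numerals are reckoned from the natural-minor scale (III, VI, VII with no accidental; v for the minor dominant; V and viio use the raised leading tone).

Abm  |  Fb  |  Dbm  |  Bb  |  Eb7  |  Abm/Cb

i - VI - iv - V/V - V7 - i6

Abm: minor triad on Ab = scale degree 1 → i.
Fb has root Fb, degree 6 in Ab minor, so VI.
Dbm: root Db is the subdominant; minor triad there is iv.
Bb: a major triad on Bb, the applied dominant of V → V/V.
Eb7 has root Eb, degree 5 in Ab minor, so V7.
Abm/Cb: root Ab is the tonic; minor triad there is i6.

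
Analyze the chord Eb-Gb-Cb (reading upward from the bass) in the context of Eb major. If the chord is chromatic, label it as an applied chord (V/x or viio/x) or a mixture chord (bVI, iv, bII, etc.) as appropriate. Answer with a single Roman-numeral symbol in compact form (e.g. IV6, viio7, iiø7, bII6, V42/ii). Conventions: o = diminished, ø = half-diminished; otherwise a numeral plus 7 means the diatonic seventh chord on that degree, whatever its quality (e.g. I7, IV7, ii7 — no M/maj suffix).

bVI6

Stacked in thirds the chord is Cb-Eb-Gb: a major triad on Cb.
Cb is the lowered sixth degree of Eb major (diatonic 6 would be C). This is a major triad on the lowered sixth degree, borrowed from the parallel minor.
With Eb in the bass the chord is in first inversion, so the figured bass is 6.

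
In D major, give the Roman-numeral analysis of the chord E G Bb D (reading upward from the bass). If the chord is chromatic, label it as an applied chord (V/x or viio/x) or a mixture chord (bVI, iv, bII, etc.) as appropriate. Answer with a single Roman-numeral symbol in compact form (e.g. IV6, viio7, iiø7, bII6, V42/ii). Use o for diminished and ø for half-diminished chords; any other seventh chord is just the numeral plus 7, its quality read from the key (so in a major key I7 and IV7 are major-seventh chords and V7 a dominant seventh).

The pitches E-G-Bb-D form a half-diminished seventh chord rooted on E.
E is the second degree of D major. This is the half-diminished supertonic seventh, borrowed from the parallel minor.

iiø7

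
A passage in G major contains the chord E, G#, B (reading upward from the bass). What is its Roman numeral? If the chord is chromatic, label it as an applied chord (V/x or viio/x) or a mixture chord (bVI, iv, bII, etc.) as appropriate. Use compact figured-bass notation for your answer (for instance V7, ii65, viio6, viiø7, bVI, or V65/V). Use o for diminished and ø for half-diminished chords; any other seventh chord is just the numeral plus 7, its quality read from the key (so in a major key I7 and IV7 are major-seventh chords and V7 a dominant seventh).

V/ii

Stacked in thirds the chord is E-G#-B: a major triad on E.
E is not a diatonic chord root with this quality in G major, but it lies a perfect fifth above A (ii), so the chord functions as an applied dominant of ii.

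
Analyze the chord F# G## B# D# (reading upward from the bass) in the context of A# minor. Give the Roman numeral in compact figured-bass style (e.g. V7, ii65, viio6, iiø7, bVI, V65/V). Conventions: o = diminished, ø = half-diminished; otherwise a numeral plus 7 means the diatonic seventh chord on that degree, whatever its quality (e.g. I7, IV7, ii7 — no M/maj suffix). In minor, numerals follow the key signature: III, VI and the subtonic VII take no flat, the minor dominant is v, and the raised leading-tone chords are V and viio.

viio42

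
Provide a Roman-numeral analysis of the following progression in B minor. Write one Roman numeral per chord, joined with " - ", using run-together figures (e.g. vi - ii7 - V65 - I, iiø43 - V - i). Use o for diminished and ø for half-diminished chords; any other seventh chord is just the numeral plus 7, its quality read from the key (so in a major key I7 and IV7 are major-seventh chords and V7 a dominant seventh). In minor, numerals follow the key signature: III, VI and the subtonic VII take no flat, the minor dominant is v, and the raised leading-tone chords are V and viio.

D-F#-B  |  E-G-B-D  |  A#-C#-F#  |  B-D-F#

D-F#-B: minor triad on B = scale degree 1 → i6.
E-G-B-D: root E is the subdominant; minor seventh chord there is iv7.
A#-C#-F#: root F# is the dominant; major triad there is V6.
B-D-F# has root B, degree 1 in B minor, so i.

i6 - iv7 - V6 - i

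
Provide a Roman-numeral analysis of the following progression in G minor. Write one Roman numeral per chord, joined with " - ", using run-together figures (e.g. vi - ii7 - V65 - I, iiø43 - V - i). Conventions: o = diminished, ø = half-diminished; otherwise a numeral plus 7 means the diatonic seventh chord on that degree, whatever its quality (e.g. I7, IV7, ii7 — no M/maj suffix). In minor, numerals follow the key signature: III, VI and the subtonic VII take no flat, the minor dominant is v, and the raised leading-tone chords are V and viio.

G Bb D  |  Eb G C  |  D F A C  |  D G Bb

G-Bb-D: root G is the tonic; minor triad there is i.
Eb-G-C: root C is the subdominant; minor triad there is iv6.
D-F-A-C: root D is the dominant; minor seventh chord there is v7.
D-G-Bb has root G, degree 1 in G minor, so i64.

i - iv6 - v7 - i64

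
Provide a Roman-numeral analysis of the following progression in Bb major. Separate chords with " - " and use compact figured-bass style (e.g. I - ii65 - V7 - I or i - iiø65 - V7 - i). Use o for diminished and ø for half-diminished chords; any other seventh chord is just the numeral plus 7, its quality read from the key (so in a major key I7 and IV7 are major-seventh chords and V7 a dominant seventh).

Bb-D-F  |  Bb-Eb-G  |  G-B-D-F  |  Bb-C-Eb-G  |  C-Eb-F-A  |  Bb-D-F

I - IV64 - V7/ii - ii42 - V43 - I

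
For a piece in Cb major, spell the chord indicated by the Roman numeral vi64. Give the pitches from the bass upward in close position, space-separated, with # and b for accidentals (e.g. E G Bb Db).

Eb Ab Cb

In Cb major, scale degree 6 is Ab, and the diatonic chord built there is a minor triad.
Stacking thirds from Ab gives Ab-Cb-Eb.
The figured bass 64 indicates second inversion, placing the fifth (Eb) in the bass: Eb-Ab-Cb.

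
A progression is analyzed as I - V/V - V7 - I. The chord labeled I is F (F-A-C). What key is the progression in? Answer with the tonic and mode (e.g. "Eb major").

F major

I is given as F-A-C — a major triad with root F.
If F is scale degree 1 and the mode makes that degree carry a major triad, the tonic is F and the mode is major.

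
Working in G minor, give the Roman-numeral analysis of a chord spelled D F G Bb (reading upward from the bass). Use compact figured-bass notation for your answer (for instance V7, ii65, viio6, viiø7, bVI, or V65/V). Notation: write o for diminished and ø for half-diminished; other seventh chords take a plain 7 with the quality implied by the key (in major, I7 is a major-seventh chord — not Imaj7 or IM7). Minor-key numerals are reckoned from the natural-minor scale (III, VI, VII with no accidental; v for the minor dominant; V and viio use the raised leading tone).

Stacked in thirds the chord is G-Bb-D-F: a minor seventh chord on G.
G is scale degree 1 in G minor, and a minor seventh chord on that degree is written i7.
With D in the bass the chord is in second inversion, so the figured bass is 43.

i43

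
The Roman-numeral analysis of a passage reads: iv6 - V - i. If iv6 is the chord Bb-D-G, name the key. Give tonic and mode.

D minor

The anchor chord is a minor triad on G, labeled iv6.
iv6 on G implies G is the subdominant; that puts the tonic at D, and the lowercase numeral fits minor mode.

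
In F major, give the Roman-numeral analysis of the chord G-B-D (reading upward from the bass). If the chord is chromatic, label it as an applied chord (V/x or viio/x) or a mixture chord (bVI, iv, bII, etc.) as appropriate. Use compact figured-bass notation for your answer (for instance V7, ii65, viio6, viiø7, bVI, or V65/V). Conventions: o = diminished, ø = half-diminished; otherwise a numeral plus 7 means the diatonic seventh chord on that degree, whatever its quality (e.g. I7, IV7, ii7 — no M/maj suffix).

V/V

Stacked in thirds the chord is G-B-D: a major triad on G.
G is not a diatonic chord root with this quality in F major, but it lies a perfect fifth above C (V), so the chord functions as an applied dominant of V.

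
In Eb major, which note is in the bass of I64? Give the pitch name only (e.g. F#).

Bb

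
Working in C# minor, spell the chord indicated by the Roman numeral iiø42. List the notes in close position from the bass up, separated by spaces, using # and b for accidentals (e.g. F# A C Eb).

C# D# F# A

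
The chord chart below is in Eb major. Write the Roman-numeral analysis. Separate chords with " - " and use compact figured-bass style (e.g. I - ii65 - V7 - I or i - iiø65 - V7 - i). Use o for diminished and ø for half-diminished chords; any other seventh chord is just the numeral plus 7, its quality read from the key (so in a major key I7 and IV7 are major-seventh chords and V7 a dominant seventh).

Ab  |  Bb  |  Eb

IV - V - I

Ab: root Ab is the subdominant; major triad there is IV.
Bb has root Bb, degree 5 in Eb major, so V.
Eb: major triad on Eb = scale degree 1 → I.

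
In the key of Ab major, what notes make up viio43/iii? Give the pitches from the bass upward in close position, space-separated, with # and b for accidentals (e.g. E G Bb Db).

The slash marks an applied leading-tone chord: viio of iii. In Ab major, iii is C, so the leading tone to it is B, a half step below.
Building a fully diminished seventh chord on B gives B-D-F-Ab.
The figured bass 43 indicates second inversion, placing the fifth (F) in the bass: F-Ab-B-D.

F Ab B D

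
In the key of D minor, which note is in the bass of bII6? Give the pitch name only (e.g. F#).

bII in D minor has root Eb; the chord is Eb-G-Bb.
The figure 6 means first inversion — the third is in the bass.

G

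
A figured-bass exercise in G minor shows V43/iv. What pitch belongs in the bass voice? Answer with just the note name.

The applied chord V43/iv is rooted on G: G-B-D-F.
The figure 43 means second inversion — the fifth is in the bass.

D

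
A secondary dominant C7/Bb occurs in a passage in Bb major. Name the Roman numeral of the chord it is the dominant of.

V

The chord is a dominant seventh chord on C.
A dominant resolves down a perfect fifth: C → F. In Bb major, F is scale degree 5, i.e. V.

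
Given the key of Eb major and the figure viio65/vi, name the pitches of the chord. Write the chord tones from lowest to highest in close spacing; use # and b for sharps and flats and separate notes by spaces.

viio65/vi is a secondary leading-tone chord. The target vi is C in Eb major; the applied chord is rooted a semitone below, on B.
Building a fully diminished seventh chord on B gives B-D-F-Ab.
The figured bass 65 indicates first inversion, placing the third (D) in the bass: D-F-Ab-B.

D F Ab B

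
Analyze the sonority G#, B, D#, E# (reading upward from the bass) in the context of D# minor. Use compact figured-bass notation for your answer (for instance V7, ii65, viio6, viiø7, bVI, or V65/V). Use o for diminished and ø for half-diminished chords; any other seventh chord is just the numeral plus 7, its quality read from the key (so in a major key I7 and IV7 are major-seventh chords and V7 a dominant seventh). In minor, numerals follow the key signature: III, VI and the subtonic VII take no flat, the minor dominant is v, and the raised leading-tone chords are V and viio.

The pitches E#-G#-B-D# form a half-diminished seventh chord rooted on E#.
E# is scale degree 2 in D# minor, and a half-diminished seventh chord on that degree is written iiø7.
With G# in the bass the chord is in first inversion, so the figured bass is 65.

iiø65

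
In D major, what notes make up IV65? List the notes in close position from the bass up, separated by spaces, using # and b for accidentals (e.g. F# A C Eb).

The numeral's case and figure indicate a major seventh chord. In D major its root, the subdominant, is G.
Stacking thirds from G gives G-B-D-F#.
With the 65 figure the chord is in first inversion; from the bass B upward in close position it reads B-D-F#-G.

B D F# G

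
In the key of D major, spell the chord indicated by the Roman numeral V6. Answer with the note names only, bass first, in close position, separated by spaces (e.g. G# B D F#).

C# E A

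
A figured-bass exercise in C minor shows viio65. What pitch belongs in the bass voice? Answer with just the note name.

D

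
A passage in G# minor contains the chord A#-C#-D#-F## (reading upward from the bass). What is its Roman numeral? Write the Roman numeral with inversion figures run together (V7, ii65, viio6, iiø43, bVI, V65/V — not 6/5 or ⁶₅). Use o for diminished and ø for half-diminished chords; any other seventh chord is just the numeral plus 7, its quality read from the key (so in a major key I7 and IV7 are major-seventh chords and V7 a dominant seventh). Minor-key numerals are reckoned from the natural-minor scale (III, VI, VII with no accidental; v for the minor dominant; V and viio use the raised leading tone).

Stacked in thirds the chord is D#-F##-A#-C#: a dominant seventh chord on D#.
D# is scale degree 5 in G# minor, and a dominant seventh chord on that degree is written V7.
With A# in the bass the chord is in second inversion, so the figured bass is 43.

V43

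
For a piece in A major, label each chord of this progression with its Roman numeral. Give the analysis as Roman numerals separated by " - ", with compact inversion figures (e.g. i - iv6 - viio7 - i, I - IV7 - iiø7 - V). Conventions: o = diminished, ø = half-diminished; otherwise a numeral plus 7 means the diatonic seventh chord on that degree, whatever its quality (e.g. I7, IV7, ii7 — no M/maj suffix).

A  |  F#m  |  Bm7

I - vi - ii7

A: root A is the tonic; major triad there is I.
F#m has root F#, degree 6 in A major, so vi.
Bm7: minor seventh chord on B = scale degree 2 → ii7.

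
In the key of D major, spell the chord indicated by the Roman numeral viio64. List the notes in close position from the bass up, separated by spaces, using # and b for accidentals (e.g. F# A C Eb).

The numeral's case and figure indicate a diminished triad. In D major its root, the leading tone, is C#.
Stacking thirds from C# gives C#-E-G.
The figured bass 64 indicates second inversion, placing the fifth (G) in the bass: G-C#-E.

G C# E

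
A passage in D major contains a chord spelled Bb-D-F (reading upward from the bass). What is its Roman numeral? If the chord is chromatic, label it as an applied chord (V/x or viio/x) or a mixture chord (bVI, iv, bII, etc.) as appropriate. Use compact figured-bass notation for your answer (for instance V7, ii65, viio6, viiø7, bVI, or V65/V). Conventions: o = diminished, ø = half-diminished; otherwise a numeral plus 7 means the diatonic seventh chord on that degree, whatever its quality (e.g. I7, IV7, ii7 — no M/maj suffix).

bVI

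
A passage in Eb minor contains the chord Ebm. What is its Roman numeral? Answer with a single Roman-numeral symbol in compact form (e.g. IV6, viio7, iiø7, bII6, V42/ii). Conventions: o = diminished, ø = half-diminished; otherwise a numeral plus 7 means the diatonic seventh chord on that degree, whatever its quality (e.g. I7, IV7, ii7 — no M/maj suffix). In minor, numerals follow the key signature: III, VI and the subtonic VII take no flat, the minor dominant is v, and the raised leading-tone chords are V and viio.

Stacked in thirds the chord is Eb-Gb-Bb: a minor triad on Eb.
Eb is scale degree 1 in Eb minor, and a minor triad on that degree is written i.

i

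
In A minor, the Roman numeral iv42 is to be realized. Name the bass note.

C

iv in A minor has root D; the chord is D-F-A-C.
The figure 42 means third inversion — the seventh is in the bass.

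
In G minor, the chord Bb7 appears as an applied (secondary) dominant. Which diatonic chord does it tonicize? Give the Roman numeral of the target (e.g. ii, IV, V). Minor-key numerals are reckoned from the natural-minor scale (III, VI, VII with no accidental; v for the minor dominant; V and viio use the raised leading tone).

VI

The chord is a dominant seventh chord on Bb.
A dominant resolves down a perfect fifth: Bb → Eb. In G minor, Eb is scale degree 6, i.e. VI.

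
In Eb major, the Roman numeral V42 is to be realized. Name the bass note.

V in Eb major has root Bb; the chord is Bb-D-F-Ab.
The figure 42 means third inversion — the seventh is in the bass.

Ab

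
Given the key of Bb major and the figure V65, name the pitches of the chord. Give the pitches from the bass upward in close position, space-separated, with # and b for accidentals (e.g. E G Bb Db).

In Bb major, the dominant is F, and the diatonic chord built there is a dominant seventh chord.
That chord is spelled F-A-C-Eb.
The figured bass 65 indicates first inversion, placing the third (A) in the bass: A-C-Eb-F.

A C Eb F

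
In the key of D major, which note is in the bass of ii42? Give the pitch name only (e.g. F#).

D

ii in D major has root E; the chord is E-G-B-D.
The figure 42 means third inversion — the seventh is in the bass.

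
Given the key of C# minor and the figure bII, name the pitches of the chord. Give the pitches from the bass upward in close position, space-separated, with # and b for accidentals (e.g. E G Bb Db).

Scale degree 2 in C# minor is D#; lowering it a half step gives D. bII is the Neapolitan chord — a major triad on the lowered second degree.
So the chord is D-F#-A, a major triad.

D F# A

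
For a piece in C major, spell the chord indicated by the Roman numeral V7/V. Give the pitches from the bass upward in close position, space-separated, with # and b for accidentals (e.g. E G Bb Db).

The slash means an applied dominant: we want the dominant of V. In C major, V is G major, and its dominant is built on D.
Building a dominant seventh chord on D gives D-F#-A-C.

D F# A C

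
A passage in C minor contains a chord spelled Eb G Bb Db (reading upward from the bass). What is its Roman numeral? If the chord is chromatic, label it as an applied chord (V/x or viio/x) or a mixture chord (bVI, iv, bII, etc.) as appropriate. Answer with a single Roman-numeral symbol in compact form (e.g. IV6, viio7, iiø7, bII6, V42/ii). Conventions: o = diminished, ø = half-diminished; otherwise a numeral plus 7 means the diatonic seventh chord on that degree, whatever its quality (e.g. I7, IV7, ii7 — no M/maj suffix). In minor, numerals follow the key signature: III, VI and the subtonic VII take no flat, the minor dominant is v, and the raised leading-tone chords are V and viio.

V7/VI

Stacked in thirds the chord is Eb-G-Bb-Db: a dominant seventh chord on Eb.
Eb is not a diatonic chord root with this quality in C minor, but it lies a perfect fifth above Ab (VI), so the chord functions as an applied dominant of VI.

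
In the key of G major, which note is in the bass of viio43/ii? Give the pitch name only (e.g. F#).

The applied chord viio43/ii is rooted on G#: G#-B-D-F.
The figure 43 means second inversion — the fifth is in the bass.

D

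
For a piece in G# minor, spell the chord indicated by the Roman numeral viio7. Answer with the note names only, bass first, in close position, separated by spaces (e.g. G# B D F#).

In G# minor, the leading-tone chord is built on the raised seventh degree, F##.
That chord is spelled F##-A#-C#-E.

F## A# C# E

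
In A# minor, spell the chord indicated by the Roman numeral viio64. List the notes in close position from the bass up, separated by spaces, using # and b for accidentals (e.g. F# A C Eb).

D# G## B#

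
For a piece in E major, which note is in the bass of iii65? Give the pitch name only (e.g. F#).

B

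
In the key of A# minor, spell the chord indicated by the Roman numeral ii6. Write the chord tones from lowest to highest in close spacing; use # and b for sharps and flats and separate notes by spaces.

Scale degree 2 in A# minor is B#; here the chord built on it is altered to a minor triad. ii6 is the minor supertonic, borrowed from the parallel major (the Dorian ii).
So the chord is B#-D#-F##, a minor triad.
With the 6 figure the chord is in first inversion; from the bass D# upward in close position it reads D#-F##-B#.

D# F## B#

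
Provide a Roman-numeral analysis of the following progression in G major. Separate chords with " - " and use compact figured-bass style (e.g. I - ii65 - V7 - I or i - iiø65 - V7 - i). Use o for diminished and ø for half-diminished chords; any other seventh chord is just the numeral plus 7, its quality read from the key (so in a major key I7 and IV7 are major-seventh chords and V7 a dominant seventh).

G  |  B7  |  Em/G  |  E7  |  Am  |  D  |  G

G: root G is the tonic; major triad there is I.
B7 is the secondary dominant of vi (dominant seventh chord on B): V7/vi.
Em/G: minor triad on E = scale degree 6 → vi6.
E7: a dominant seventh chord on E, the applied dominant of ii → V7/ii.
Am has root A, degree 2 in G major, so ii.
D: major triad on D = scale degree 5 → V.
G has root G, degree 1 in G major, so I.

I - V7/vi - vi6 - V7/ii - ii - V - I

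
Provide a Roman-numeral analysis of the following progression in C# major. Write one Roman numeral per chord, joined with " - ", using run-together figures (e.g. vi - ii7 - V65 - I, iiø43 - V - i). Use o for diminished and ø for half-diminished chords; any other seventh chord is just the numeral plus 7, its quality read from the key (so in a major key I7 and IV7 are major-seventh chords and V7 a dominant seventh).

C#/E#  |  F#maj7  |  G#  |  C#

I6 - IV7 - V - I

C#/E#: major triad on C# = scale degree 1 → I6.
F#maj7 has root F#, degree 4 in C# major, so IV7.
G#: major triad on G# = scale degree 5 → V.
C#: root C# is the tonic; major triad there is I.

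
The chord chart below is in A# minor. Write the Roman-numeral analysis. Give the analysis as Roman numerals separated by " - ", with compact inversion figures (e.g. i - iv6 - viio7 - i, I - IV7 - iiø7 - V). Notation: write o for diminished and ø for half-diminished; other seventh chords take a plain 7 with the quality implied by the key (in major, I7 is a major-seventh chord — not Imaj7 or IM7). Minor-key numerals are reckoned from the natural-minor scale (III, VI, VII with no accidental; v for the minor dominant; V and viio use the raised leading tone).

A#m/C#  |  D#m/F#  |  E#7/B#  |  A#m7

i6 - iv6 - V43 - i7

A#m/C# has root A#, degree 1 in A# minor, so i6.
D#m/F#: root D# is the subdominant; minor triad there is iv6.
E#7/B#: root E# is the dominant; dominant seventh chord there is V43.
A#m7: minor seventh chord on A# = scale degree 1 → i7.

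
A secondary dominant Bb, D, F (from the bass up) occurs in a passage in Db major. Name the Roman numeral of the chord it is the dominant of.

The chord is a major triad on Bb.
A dominant resolves down a perfect fifth: Bb → Eb. In Db major, Eb is scale degree 2, i.e. ii.

ii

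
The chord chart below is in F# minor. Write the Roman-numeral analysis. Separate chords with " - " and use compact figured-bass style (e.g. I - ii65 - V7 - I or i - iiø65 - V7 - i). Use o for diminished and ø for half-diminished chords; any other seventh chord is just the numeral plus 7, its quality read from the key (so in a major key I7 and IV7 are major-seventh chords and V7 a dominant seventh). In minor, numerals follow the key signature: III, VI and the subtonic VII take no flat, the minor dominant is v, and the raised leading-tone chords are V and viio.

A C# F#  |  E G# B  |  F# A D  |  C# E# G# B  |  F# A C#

i6 - VII - VI6 - V7 - i

A-C#-F# has root F#, degree 1 in F# minor, so i6.
E-G#-B: major triad on E = scale degree 7 → VII.
F#-A-D: major triad on D = scale degree 6 → VI6.
C#-E#-G#-B: root C# is the dominant; dominant seventh chord there is V7.
F#-A-C#: minor triad on F# = scale degree 1 → i.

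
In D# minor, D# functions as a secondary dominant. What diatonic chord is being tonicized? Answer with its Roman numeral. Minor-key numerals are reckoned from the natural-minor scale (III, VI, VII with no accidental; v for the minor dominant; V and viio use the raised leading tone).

The chord is a major triad on D#.
A dominant resolves down a perfect fifth: D# → G#. In D# minor, G# is scale degree 4, i.e. iv.

iv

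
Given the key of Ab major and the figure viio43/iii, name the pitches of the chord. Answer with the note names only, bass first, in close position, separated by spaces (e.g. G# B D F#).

The slash marks an applied leading-tone chord: viio of iii. In Ab major, iii is C, so the leading tone to it is B, a half step below.
Building a fully diminished seventh chord on B gives B-D-F-Ab.
The figured bass 43 indicates second inversion, placing the fifth (F) in the bass: F-Ab-B-D.

F Ab B D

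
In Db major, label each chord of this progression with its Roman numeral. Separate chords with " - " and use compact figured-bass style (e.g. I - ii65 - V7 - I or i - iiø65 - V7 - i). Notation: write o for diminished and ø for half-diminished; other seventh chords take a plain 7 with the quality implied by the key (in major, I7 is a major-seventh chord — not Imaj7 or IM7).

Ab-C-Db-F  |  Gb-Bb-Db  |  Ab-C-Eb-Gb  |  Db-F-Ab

I43 - IV - V7 - I

Ab-C-Db-F has root Db, degree 1 in Db major, so I43.
Gb-Bb-Db has root Gb, degree 4 in Db major, so IV.
Ab-C-Eb-Gb: root Ab is the dominant; dominant seventh chord there is V7.
Db-F-Ab has root Db, degree 1 in Db major, so I.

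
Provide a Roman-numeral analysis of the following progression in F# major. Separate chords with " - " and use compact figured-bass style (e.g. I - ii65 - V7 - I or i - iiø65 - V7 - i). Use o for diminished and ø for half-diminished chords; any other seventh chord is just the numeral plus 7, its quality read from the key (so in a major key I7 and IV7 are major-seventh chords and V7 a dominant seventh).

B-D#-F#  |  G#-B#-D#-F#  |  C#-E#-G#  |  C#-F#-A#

B-D#-F#: root B is the subdominant; major triad there is IV.
G#-B#-D#-F# is the secondary dominant of V (dominant seventh chord on G#): V7/V.
C#-E#-G#: root C# is the dominant; major triad there is V.
C#-F#-A# has root F#, degree 1 in F# major, so I64.

IV - V7/V - V - I64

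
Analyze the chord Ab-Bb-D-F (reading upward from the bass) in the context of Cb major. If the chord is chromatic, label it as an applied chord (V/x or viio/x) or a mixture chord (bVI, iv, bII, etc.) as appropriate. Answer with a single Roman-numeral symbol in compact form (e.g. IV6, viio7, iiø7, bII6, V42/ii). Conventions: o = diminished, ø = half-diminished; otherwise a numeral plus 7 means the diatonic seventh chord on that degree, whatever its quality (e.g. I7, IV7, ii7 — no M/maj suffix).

V42/iii

The pitches Bb-D-F-Ab form a dominant seventh chord rooted on Bb.
Bb is not a diatonic chord root with this quality in Cb major, but it lies a perfect fifth above Eb (iii), so the chord functions as an applied dominant of iii.
With Ab in the bass the chord is in third inversion, so the figured bass is 42.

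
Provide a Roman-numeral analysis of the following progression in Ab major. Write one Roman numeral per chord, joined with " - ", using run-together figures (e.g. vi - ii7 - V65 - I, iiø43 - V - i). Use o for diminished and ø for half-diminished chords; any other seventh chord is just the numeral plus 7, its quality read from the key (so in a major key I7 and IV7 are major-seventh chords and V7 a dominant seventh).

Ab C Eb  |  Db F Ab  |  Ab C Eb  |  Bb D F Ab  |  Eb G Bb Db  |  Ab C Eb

I - IV - I - V7/V - V7 - I

Ab-C-Eb has root Ab, degree 1 in Ab major, so I.
Db-F-Ab: major triad on Db = scale degree 4 → IV.
Ab-C-Eb: major triad on Ab = scale degree 1 → I.
Bb-D-F-Ab: a dominant seventh chord on Bb, the applied dominant of V → V7/V.
Eb-G-Bb-Db: root Eb is the dominant; dominant seventh chord there is V7.
Ab-C-Eb has root Ab, degree 1 in Ab major, so I.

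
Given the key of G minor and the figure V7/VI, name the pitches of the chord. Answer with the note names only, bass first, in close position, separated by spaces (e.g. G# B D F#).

Bb D F Ab

The slash means an applied dominant: we want the dominant of VI. In G minor, VI is Eb major, and its dominant is built on Bb.
Building a dominant seventh chord on Bb gives Bb-D-F-Ab.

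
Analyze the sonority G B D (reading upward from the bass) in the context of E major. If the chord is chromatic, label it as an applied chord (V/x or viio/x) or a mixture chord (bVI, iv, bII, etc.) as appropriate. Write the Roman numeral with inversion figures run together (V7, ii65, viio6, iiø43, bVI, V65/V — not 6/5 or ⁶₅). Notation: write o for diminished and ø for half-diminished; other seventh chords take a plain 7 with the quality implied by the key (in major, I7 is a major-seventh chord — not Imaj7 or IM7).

The pitches G-B-D form a major triad rooted on G.
G is the lowered third degree of E major (diatonic 3 would be G#). This is a major triad on the lowered third degree, borrowed from the parallel minor.

bIII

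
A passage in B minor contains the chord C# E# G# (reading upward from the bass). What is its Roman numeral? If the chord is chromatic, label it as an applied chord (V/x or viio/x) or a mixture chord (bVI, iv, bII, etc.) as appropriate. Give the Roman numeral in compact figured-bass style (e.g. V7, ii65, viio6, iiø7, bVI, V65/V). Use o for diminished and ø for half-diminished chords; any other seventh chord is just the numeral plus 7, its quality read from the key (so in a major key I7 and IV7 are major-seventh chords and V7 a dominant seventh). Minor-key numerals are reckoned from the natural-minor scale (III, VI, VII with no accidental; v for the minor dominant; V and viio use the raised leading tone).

The pitches C#-E#-G# form a major triad rooted on C#.
C# is not a diatonic chord root with this quality in B minor, but it lies a perfect fifth above F# (V), so the chord functions as an applied dominant of V.

V/V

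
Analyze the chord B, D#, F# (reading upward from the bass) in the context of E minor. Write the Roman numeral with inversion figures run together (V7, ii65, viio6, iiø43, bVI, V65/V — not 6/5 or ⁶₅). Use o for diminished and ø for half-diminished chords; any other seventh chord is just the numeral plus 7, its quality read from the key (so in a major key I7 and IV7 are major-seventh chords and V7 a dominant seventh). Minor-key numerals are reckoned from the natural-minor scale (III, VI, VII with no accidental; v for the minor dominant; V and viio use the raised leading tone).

V

The pitches B-D#-F# form a major triad rooted on B.
In E minor, B is the dominant; the diatonic major triad there is V.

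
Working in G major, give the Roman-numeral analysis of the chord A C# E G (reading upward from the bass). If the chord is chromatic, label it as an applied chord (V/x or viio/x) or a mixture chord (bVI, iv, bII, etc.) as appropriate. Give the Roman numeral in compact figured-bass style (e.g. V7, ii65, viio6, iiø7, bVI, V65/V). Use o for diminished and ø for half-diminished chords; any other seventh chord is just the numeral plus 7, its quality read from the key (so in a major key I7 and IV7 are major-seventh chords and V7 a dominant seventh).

V7/V

The pitches A-C#-E-G form a dominant seventh chord rooted on A.
A is not a diatonic chord root with this quality in G major, but it lies a perfect fifth above D (V), so the chord functions as an applied dominant of V.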